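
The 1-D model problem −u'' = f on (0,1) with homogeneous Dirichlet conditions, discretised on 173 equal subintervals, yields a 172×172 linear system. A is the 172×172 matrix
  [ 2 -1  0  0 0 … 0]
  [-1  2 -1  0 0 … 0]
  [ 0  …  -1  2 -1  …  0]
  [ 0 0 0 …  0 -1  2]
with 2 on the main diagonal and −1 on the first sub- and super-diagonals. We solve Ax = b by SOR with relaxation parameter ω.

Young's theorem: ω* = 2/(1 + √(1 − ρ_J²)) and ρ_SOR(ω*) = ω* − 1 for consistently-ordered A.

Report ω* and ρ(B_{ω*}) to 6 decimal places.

n=172: λ(B_J) = 1 − λ(A)/2 = cos(kπ/173); k=1 gives ρ_J = 0.999835.
root = sin(π/173) = 0.0181585  (since 1−cos² = sin²).
[ω*] 2 ÷ (1 + 0.0181585) = 2 ÷ 1.0181585 = 1.964331.
At ω = 1.964331 every |λ(B_ω)| = ω−1, so ρ_SOR = 0.964331.

ω* = 1.964331, ρ_SOR = 0.964331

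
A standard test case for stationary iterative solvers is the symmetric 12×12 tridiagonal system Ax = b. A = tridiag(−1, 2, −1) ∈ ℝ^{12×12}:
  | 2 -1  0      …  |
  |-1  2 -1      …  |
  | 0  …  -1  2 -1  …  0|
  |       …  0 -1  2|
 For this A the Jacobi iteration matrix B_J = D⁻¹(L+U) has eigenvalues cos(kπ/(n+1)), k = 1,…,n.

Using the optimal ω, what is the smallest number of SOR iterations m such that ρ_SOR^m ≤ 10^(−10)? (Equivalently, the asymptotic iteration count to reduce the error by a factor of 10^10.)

With n=12, ρ(Jacobi) = cos(π/13) = 0.9709418.
√(1−ρ_J²) = |sin(π/13)| = 0.2393157
ω* = 2 / (1 + 0.2393157) = 2 / 1.2393157 ≈ 1.6137938.
Hence ρ(B_{ω*}) = 1.6137938 − 1 = 0.6137938.
(0.6137938)^m ≤ 10^{−10}  ⇒  m·ln(0.6137938) ≤ −10·ln10  ⇒  m ≥ 47.175  ⇒  m = 48

m = 48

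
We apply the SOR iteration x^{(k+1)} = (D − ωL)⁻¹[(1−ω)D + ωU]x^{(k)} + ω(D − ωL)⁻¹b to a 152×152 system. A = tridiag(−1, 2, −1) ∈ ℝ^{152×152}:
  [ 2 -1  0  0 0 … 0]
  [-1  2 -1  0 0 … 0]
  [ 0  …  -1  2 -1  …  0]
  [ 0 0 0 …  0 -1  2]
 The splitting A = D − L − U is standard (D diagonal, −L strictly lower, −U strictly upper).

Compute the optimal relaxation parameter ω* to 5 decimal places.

B_J for the 152×152 system has eigenvalues cos(kπ/153); ρ_J = cos(π/153) = 0.99979.
√(1−ρ_J²) = |sin(π/153)| = 0.020532
ω* = 2 / (1 + 0.020532) = 2 / 1.020532 ≈ 1.95976.
ρ_SOR = ω* − 1 ≈ 0.95976.

ω* = 1.95976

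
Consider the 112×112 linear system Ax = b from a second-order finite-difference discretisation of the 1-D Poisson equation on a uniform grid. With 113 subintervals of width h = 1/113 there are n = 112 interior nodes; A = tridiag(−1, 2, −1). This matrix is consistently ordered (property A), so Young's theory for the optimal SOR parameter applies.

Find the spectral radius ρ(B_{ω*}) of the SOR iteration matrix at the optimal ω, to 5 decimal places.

[ρ_J] n=112: ρ(B_J) = cos(π/(n+1)) = cos(π/113) = 0.99961.
√(1−ρ_J²) simplifies to sin(π/113) = 0.027798.
ω* = 2/(1 + 0.027798) = 2/1.027798 = 1.94591.
Hence ρ(B_{ω*}) = 1.94591 − 1 = 0.94591.

ρ_SOR = 0.94591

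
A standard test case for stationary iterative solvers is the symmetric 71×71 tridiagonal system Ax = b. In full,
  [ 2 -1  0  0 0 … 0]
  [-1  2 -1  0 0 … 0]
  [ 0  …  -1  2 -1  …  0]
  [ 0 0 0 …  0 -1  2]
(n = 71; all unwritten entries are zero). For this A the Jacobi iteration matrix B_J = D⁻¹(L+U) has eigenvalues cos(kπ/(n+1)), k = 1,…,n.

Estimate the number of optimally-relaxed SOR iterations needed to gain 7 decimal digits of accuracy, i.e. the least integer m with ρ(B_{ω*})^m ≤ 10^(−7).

m = 185

n=71: λ(B_J) = 1 − λ(A)/2 = cos(kπ/72); k=1 gives ρ_J = 0.9990482.
√(1 − cos²(π/72)) = sin(π/72) ≈ 0.0436194.
ω* = 2/(1+0.0436194) = 1.9164075
ρ_SOR = ω* − 1 = 1.9164075 − 1 = 0.9164075.
For 7 digits: m = 7·ln10 / (−ln 0.9164075) = 16.1181/0.0872941 = 184.641; round up → m = 185.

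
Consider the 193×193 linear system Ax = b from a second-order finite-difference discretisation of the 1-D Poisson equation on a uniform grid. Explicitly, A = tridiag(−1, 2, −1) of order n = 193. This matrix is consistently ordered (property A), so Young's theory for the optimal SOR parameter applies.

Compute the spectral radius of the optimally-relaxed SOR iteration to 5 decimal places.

ρ_SOR = 0.96813

ρ_J = max_k |cos(kπ/194)| = cos(π/194) = 0.99987
1 − cos²(π/194) = sin²(π/194) ⇒ √(1−ρ_J²) = sin(π/194) = 0.016193.
So ω* = 2/1.016193 = 1.96813 (Young).
ρ_SOR = ω* − 1 ≈ 0.96813.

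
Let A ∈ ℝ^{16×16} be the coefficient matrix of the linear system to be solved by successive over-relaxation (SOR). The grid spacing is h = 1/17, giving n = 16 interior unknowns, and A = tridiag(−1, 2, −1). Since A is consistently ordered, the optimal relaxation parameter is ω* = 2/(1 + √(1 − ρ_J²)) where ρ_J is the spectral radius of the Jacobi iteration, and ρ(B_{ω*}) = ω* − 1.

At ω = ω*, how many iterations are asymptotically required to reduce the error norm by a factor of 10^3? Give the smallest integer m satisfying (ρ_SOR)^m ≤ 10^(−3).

m = 19

spectrum of D⁻¹(L+U) = {cos(kπ/17) : 1≤k≤16}; ρ_J = cos(π/17) = 0.9829731.
√(1 − cos²(π/17)) = sin(π/17) ≈ 0.1837495.
Then 2/(1+√(1−ρ_J²)) = 2/(1+0.1837495); ω* = 2/1.1837495 = 1.6895466.
ρ_SOR = ω* − 1 ≈ 0.6895466.
ρ_SOR^m ≤ 10^(−3) ⇔ m ≥ 3·ln10/(−ln 0.6895466) = 6.90776/0.371721 = 18.583; m = ⌈18.583⌉ = 19.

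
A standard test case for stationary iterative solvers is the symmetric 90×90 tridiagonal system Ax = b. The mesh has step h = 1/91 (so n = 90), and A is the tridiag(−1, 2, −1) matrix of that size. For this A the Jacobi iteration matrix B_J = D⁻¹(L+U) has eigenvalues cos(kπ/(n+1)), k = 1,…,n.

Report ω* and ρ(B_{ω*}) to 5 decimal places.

ω* = 1.93327, ρ_SOR = 0.93327

With n=90, ρ(Jacobi) = cos(π/91) = 0.99940.
√(1 − cos²(π/91)) = sin(π/91) ≈ 0.034516.
ω* = 2 / (1 + 0.034516) = 2 / 1.034516 ≈ 1.93327.
ρ_SOR = ω* − 1 ≈ 0.93327.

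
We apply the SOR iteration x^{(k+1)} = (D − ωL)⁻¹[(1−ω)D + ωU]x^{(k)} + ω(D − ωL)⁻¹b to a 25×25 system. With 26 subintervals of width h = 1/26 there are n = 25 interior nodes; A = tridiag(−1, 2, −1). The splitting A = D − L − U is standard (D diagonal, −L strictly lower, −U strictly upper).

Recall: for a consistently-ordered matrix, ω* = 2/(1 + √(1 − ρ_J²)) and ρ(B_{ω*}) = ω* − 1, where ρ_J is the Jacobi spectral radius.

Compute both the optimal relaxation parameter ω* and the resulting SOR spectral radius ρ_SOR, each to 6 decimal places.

ω* = 1.784859, ρ_SOR = 0.784859

spectrum of D⁻¹(L+U) = {cos(kπ/26) : 1≤k≤25}; ρ_J = cos(π/26) = 0.992709.
1 − cos²(π/26) = sin²(π/26) ⇒ √(1−ρ_J²) = sin(π/26) = 0.1205367.
Then 2/(1+√(1−ρ_J²)) = 2/(1+0.1205367); ω* = 2/1.1205367 = 1.784859.
and ρ(B_{ω*}) = 1.784859 − 1 = 0.784859.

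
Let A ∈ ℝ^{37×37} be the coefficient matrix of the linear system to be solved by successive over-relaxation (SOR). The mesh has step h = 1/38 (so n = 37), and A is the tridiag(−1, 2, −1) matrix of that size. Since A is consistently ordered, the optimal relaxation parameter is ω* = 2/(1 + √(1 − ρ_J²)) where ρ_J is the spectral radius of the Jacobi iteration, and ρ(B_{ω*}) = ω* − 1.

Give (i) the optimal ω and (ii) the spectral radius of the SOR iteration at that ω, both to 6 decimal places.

ω* = 1.847440, ρ_SOR = 0.847440

n=37: λ(B_J) = 1 − λ(A)/2 = cos(kπ/38); k=1 gives ρ_J = 0.996584.
root = sin(π/38) = 0.0825793  (since 1−cos² = sin²).
ω* = 2/(1 + 0.0825793) = 2/1.0825793 = 1.847440.
ρ_SOR = ω* − 1 ≈ 0.847440.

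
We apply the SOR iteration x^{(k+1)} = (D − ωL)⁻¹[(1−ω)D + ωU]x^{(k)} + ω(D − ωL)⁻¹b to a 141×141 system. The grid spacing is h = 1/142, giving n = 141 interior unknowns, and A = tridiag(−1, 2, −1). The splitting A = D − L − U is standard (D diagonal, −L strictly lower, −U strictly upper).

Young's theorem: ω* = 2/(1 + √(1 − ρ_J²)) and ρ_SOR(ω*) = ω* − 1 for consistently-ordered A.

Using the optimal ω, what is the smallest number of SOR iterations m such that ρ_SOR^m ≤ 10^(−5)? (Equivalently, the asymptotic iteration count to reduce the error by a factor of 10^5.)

m = 261

[ρ_J] n=141: ρ(B_J) = cos(π/(n+1)) = cos(π/142) = 0.9997553.
√(1−ρ_J²) simplifies to sin(π/142) = 0.0221221.
ω* = 2/(1+0.0221221) = 1.9567134
ρ(B_{ω*}) = ω*−1 = 0.9567134
5·ln10 = 11.5129; −ln(0.9567134) = 0.0442514; m = ⌈11.5129/0.0442514⌉ = ⌈260.170⌉ = 261.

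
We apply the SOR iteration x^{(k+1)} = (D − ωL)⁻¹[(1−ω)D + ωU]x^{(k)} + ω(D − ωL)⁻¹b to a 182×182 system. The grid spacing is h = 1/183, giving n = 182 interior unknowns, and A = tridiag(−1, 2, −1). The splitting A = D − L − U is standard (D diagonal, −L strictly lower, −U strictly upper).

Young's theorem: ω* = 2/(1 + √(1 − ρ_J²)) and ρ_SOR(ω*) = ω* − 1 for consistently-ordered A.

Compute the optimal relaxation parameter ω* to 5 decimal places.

ω* = 1.96625

With n=182, ρ(Jacobi) = cos(π/183) = 0.99985.
root = sin(π/183) = 0.017166  (since 1−cos² = sin²).
Then 2/(1+√(1−ρ_J²)) = 2/(1+0.017166); ω* = 2/1.017166 = 1.96625.
ρ_SOR = ω* − 1 = 1.96625 − 1 = 0.96625.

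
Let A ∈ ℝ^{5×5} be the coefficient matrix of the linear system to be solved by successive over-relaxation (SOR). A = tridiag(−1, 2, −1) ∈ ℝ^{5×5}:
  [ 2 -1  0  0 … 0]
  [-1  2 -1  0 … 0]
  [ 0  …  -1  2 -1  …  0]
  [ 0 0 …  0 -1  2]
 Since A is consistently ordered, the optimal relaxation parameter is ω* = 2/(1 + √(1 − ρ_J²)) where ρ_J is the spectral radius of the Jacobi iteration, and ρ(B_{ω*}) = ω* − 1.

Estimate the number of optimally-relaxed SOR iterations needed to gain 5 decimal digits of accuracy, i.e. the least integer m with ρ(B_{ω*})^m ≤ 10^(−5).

m = 11

n=5: λ(B_J) = 1 − λ(A)/2 = cos(kπ/6); k=1 gives ρ_J = 0.8660254.
1 − cos²(π/6) = sin²(π/6) ⇒ √(1−ρ_J²) = sin(π/6) = 0.5000000.
ω* = 2/(1 + 0.5000000) = 2/1.5000000 = 1.3333333.
ρ(B_{ω*}) = ω*−1 = 0.3333333
Need (0.3333333)^m ≤ 10^(−5): m ≥ 5·ln10/|ln 0.3333333| = 11.5129/1.09861 = 10.480 ⇒ m = 11.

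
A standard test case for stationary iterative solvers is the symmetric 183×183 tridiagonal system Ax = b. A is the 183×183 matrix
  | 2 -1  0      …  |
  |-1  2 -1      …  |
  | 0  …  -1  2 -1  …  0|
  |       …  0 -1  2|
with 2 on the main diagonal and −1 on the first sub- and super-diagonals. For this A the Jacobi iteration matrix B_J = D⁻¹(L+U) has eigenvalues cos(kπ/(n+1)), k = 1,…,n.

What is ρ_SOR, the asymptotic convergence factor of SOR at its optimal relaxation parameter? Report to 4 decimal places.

ρ_J = max_k |cos(kπ/184)| = cos(π/184) = 0.9999
1 − cos²(π/184) = sin²(π/184) ⇒ √(1−ρ_J²) = sin(π/184) = 0.01707.
Then 2/(1+√(1−ρ_J²)) = 2/(1+0.01707); ω* = 2/1.01707 = 1.9664.
Hence ρ(B_{ω*}) = 1.9664 − 1 = 0.9664.

ρ_SOR = 0.9664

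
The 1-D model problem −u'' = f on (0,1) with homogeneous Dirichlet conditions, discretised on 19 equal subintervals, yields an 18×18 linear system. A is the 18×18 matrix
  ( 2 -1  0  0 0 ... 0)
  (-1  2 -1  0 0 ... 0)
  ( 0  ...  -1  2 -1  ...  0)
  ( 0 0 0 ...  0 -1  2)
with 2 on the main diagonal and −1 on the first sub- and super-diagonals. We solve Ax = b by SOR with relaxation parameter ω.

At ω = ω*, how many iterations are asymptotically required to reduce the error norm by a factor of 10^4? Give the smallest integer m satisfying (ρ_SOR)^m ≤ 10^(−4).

m = 28

n=18: λ(B_J) = 1 − λ(A)/2 = cos(kπ/19); k=1 gives ρ_J = 0.9863613.
1 − cos²(π/19) = sin²(π/19) ⇒ √(1−ρ_J²) = sin(π/19) = 0.1645946.
[ω*] 2 ÷ (1 + 0.1645946) = 2 ÷ 1.1645946 = 1.7173358.
ρ(B_{ω*}) = ω*−1 = 0.7173358
4·ln10 = 9.21034; −ln(0.7173358) = 0.332211; m = ⌈9.21034/0.332211⌉ = ⌈27.724⌉ = 28.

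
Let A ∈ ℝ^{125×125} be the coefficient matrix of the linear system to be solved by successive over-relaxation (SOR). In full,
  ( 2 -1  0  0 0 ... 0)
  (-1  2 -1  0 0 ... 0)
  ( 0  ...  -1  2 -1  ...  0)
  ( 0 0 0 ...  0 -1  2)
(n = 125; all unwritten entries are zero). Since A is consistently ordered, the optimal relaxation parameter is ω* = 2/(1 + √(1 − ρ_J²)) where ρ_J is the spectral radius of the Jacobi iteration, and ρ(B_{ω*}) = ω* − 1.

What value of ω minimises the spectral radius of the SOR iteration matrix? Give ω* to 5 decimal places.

ρ_J = max_k |cos(kπ/126)| = cos(π/126) = 0.99969
√(1−ρ_J²) simplifies to sin(π/126) = 0.024931.
ω* = 2/(1+0.024931) = 1.95135
ρ_SOR = ω* − 1 ≈ 0.95135.

ω* = 1.95135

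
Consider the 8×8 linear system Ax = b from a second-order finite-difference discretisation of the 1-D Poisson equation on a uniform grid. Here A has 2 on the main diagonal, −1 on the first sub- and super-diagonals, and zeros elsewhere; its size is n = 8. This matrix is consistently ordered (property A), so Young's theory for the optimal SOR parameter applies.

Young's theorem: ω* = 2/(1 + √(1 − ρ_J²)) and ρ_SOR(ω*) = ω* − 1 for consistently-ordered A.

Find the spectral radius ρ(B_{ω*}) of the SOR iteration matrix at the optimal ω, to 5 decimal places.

ρ_SOR = 0.49029

n=8: λ(B_J) = 1 − λ(A)/2 = cos(kπ/9); k=1 gives ρ_J = 0.93969.
1 − cos²(π/9) = sin²(π/9) ⇒ √(1−ρ_J²) = sin(π/9) = 0.342020.
[ω*] 2 ÷ (1 + 0.342020) = 2 ÷ 1.342020 = 1.49029.
ρ_SOR = ω* − 1 ≈ 0.49029.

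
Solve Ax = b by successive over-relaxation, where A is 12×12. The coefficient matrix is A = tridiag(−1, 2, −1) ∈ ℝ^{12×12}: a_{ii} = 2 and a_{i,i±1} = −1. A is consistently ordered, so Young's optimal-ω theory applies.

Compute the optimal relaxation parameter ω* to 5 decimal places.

ω* = 1.61379

n=12: λ(B_J) = 1 − λ(A)/2 = cos(kπ/13); k=1 gives ρ_J = 0.97094.
√(1−ρ_J²) = |sin(π/13)| = 0.239316
Then 2/(1+√(1−ρ_J²)) = 2/(1+0.239316); ω* = 2/1.239316 = 1.61379.
Hence ρ(B_{ω*}) = 1.61379 − 1 = 0.61379.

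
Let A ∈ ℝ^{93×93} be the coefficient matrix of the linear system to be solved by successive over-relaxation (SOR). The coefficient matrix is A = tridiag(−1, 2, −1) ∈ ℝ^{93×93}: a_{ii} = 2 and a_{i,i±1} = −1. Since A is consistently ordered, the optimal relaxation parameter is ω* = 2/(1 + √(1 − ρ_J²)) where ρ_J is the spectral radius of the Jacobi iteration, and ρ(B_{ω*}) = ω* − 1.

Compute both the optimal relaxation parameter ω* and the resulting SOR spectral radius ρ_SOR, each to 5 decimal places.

spectrum of D⁻¹(L+U) = {cos(kπ/94) : 1≤k≤93}; ρ_J = cos(π/94) = 0.99944.
√(1−ρ_J²) simplifies to sin(π/94) = 0.033415.
ω* = 2/(1 + 0.033415) = 2/1.033415 = 1.93533.
Hence ρ(B_{ω*}) = 1.93533 − 1 = 0.93533.

ω* = 1.93533, ρ_SOR = 0.93533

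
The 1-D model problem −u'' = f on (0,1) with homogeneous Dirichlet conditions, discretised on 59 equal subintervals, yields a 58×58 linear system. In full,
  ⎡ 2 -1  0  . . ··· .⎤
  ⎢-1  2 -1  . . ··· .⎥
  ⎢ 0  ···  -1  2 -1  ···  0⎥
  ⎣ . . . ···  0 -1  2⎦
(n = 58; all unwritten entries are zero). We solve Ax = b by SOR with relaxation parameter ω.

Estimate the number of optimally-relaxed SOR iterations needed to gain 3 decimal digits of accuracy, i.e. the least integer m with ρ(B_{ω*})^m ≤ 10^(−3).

m = 65

n=58: λ(B_J) = 1 − λ(A)/2 = cos(kπ/59); k=1 gives ρ_J = 0.9985827.
√(1−ρ_J²) = |sin(π/59)| = 0.0532222
So ω* = 2/1.0532222 = 1.8989345 (Young).
and ρ(B_{ω*}) = 1.8989345 − 1 = 0.8989345.
(0.8989345)^m ≤ 10^{−3}  ⇒  m·ln(0.8989345) ≤ −3·ln10  ⇒  m ≥ 64.834  ⇒  m = 65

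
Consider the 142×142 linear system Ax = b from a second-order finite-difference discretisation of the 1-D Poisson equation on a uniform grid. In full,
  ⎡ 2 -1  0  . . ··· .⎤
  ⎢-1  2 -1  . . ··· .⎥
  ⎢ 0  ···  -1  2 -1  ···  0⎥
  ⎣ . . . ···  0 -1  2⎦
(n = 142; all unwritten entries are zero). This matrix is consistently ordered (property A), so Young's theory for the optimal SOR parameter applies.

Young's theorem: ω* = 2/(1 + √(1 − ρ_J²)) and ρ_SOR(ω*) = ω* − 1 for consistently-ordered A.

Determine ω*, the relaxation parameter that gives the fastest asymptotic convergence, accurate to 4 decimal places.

[ρ_J] n=142: ρ(B_J) = cos(π/(n+1)) = cos(π/143) = 0.9998.
root = sin(π/143) = 0.02197  (since 1−cos² = sin²).
ω* = 2/(1+0.02197) = 1.9570
ρ_SOR = ω* − 1 = 1.9570 − 1 = 0.9570.

ω* = 1.9570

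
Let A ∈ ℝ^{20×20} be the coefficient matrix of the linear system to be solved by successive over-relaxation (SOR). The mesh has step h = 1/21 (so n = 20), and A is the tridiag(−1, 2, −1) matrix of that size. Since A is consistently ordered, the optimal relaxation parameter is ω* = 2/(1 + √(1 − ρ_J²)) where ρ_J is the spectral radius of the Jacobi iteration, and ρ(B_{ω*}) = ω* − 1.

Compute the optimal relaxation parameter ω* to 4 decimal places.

spectrum of D⁻¹(L+U) = {cos(kπ/21) : 1≤k≤20}; ρ_J = cos(π/21) = 0.9888.
root = sin(π/21) = 0.14904  (since 1−cos² = sin²).
[ω*] 2 ÷ (1 + 0.14904) = 2 ÷ 1.14904 = 1.7406.
ρ(B_{ω*}) = ω*−1 = 0.7406

ω* = 1.7406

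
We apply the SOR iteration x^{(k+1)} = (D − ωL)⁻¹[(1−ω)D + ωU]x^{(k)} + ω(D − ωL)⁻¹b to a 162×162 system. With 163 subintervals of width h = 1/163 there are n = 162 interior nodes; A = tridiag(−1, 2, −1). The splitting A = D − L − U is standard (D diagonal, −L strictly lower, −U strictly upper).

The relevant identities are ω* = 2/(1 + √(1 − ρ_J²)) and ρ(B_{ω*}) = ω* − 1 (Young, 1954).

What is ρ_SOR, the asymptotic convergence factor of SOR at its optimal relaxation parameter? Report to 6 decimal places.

ρ_SOR = 0.962184

½·tridiag(1,0,1) at n=162: λ_k = cos(kπ/163); max |λ| at k=1 ⇒ ρ_J = cos(π/163) ≈ 0.999814.
1 − cos²(π/163) = sin²(π/163) ⇒ √(1−ρ_J²) = sin(π/163) = 0.0192724.
[ω*] 2 ÷ (1 + 0.0192724) = 2 ÷ 1.0192724 = 1.962184.
[ρ_SOR] ω* − 1 = 0.962184.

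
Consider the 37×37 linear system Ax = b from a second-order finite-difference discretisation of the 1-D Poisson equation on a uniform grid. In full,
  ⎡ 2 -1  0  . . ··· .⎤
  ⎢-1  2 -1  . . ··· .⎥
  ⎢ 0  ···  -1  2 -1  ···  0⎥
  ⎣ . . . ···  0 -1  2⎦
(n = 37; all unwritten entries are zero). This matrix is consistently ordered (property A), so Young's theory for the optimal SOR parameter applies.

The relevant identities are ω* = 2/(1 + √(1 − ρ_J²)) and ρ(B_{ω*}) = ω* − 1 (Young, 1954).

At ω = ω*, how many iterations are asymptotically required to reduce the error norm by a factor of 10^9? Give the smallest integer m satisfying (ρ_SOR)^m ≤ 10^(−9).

m = 126

With n=37, ρ(Jacobi) = cos(π/38) = 0.9965845.
√(1−ρ_J²) = |sin(π/38)| = 0.0825793
ω* = 2 / (1 + 0.0825793) = 2 / 1.0825793 ≈ 1.8474397.
and ρ(B_{ω*}) = 1.8474397 − 1 = 0.8474397.
9·ln10 = 20.7233; −ln(0.8474397) = 0.165536; m = ⌈20.7233/0.165536⌉ = ⌈125.189⌉ = 126.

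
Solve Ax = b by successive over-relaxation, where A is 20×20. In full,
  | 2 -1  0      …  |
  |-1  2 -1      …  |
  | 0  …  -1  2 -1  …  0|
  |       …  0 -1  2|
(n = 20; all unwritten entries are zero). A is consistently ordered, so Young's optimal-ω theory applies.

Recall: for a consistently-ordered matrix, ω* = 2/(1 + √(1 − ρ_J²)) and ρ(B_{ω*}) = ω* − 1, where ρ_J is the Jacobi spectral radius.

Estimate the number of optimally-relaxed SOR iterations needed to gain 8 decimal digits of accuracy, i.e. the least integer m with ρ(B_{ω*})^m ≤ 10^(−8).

B_J for the 20×20 system has eigenvalues cos(kπ/21); ρ_J = cos(π/21) = 0.9888308.
√(1−ρ_J²) = |sin(π/21)| = 0.1490423
ω* = 2 / (1 + 0.1490423) = 2 / 1.1490423 ≈ 1.7405800.
ρ_SOR = ω* − 1 = 1.7405800 − 1 = 0.7405800.
(0.7405800)^m ≤ 10^{−8}  ⇒  m·ln(0.7405800) ≤ −8·ln10  ⇒  m ≥ 61.336  ⇒  m = 62

m = 62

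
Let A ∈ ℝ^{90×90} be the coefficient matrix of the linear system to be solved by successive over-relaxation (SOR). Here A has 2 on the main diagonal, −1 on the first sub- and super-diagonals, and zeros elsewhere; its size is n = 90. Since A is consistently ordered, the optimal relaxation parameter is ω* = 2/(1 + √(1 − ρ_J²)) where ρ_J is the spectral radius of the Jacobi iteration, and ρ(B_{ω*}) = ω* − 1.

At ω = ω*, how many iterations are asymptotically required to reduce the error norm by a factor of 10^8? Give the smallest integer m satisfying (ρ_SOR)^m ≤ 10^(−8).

[ρ_J] n=90: ρ(B_J) = cos(π/(n+1)) = cos(π/91) = 0.9994041.
√(1−ρ_J²) simplifies to sin(π/91) = 0.0345161.
So ω* = 2/1.0345161 = 1.9332710 (Young).
[ρ_SOR] ω* − 1 = 0.9332710.
m ≥ 8·ln10 / (−ln 0.9332710) = 266.736; smallest integer m = 267.

m = 267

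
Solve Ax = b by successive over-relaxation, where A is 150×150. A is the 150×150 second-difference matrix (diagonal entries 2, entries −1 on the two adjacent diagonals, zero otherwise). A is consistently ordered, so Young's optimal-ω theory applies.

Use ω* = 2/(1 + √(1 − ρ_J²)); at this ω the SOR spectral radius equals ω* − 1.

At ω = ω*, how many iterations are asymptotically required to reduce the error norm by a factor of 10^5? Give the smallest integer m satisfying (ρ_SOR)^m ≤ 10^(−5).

½·tridiag(1,0,1) at n=150: λ_k = cos(kπ/151); max |λ| at k=1 ⇒ ρ_J = cos(π/151) ≈ 0.9997836.
√(1−ρ_J²) = |sin(π/151)| = 0.0208037
So ω* = 2/1.0208037 = 1.9592405 (Young).
At ω = 1.9592405 every |λ(B_ω)| = ω−1, so ρ_SOR = 0.9592405.
m ≥ 5·ln10 / (−ln 0.9592405) = 276.663; smallest integer m = 277.

m = 277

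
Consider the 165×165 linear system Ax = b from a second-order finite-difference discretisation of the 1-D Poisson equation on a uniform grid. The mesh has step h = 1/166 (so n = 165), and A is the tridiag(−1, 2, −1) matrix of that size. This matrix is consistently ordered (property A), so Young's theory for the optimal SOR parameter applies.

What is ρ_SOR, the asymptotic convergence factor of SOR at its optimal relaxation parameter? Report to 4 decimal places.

ρ_SOR = 0.9629

B_J for the 165×165 system has eigenvalues cos(kπ/166); ρ_J = cos(π/166) = 0.9998.
√(1−ρ_J²) = |sin(π/166)| = 0.01892
ω* = 2 / (1 + 0.01892) = 2 / 1.01892 ≈ 1.9629.
and ρ(B_{ω*}) = 1.9629 − 1 = 0.9629.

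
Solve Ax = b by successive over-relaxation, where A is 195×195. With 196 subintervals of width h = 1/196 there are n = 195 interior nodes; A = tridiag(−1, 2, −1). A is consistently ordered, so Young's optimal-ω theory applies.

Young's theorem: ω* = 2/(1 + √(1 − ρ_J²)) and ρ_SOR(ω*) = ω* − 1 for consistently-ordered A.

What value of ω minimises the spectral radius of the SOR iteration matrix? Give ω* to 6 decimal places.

[ρ_J] n=195: ρ(B_J) = cos(π/(n+1)) = cos(π/196) = 0.999872.
root = sin(π/196) = 0.0160278  (since 1−cos² = sin²).
So ω* = 2/1.0160278 = 1.968450 (Young).
and ρ(B_{ω*}) = 1.968450 − 1 = 0.968450.

ω* = 1.968450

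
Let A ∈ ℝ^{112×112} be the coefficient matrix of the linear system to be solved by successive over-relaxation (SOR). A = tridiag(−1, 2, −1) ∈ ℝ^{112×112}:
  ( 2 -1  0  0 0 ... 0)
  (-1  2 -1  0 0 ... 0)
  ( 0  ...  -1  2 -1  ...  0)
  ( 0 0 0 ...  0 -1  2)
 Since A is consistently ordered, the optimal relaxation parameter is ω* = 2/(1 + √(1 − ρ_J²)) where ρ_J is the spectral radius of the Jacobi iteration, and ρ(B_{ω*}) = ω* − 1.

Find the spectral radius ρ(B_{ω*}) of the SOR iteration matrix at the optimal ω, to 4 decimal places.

[ρ_J] n=112: ρ(B_J) = cos(π/(n+1)) = cos(π/113) = 0.9996.
√(1−ρ_J²) simplifies to sin(π/113) = 0.02780.
ω* = 2/(1+0.02780) = 1.9459
and ρ(B_{ω*}) = 1.9459 − 1 = 0.9459.

ρ_SOR = 0.9459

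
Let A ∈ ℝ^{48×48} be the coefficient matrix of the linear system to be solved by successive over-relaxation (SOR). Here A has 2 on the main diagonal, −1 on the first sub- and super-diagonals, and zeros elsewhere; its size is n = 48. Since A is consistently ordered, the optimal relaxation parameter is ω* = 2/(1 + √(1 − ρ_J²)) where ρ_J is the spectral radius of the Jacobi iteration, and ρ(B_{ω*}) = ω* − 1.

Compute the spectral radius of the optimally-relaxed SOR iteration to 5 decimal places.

With n=48, ρ(Jacobi) = cos(π/49) = 0.99795.
√(1−ρ_J²) = |sin(π/49)| = 0.064070
ω* = 2 / (1 + 0.064070) = 2 / 1.064070 ≈ 1.87958.
[ρ_SOR] ω* − 1 = 0.87958.

ρ_SOR = 0.87958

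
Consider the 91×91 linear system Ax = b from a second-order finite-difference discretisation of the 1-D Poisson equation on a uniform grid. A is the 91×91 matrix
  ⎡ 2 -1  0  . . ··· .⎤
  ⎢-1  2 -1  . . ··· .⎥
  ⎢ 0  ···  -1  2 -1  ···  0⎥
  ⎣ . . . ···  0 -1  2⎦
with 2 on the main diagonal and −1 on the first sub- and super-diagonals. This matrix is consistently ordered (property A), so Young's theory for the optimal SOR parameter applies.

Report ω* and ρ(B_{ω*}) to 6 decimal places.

ω* = 1.933972, ρ_SOR = 0.933972

B_J for the 91×91 system has eigenvalues cos(kπ/92); ρ_J = cos(π/92) = 0.999417.
1 − cos²(π/92) = sin²(π/92) ⇒ √(1−ρ_J²) = sin(π/92) = 0.0341411.
Young: ω* = 2/(1+√(1−ρ_J²)) = 2/(1+0.0341411) = 2/1.0341411 = 1.933972.
[ρ_SOR] ω* − 1 = 0.933972.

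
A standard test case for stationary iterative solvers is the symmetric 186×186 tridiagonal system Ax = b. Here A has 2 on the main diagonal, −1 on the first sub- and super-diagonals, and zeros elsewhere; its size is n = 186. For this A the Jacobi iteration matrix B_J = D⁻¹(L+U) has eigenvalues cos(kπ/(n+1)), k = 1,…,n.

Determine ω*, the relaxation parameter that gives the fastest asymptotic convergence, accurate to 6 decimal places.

n=186: λ(B_J) = 1 − λ(A)/2 = cos(kπ/187); k=1 gives ρ_J = 0.999859.
√(1 − cos²(π/187)) = sin(π/187) ≈ 0.0167992.
ω* = 2 / (1 + 0.0167992) = 2 / 1.0167992 ≈ 1.966957.
ρ_SOR = ω* − 1 = 1.966957 − 1 = 0.966957.

ω* = 1.966957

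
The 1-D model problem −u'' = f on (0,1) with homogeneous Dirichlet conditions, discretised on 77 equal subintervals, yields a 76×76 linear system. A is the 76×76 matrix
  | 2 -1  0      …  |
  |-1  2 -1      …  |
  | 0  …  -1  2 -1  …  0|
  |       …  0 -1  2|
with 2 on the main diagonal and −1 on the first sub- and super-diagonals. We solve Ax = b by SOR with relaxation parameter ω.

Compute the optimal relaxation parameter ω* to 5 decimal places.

n=76: λ(B_J) = 1 − λ(A)/2 = cos(kπ/77); k=1 gives ρ_J = 0.99917.
√(1−ρ_J²) simplifies to sin(π/77) = 0.040789.
Then 2/(1+√(1−ρ_J²)) = 2/(1+0.040789); ω* = 2/1.040789 = 1.92162.
Hence ρ(B_{ω*}) = 1.92162 − 1 = 0.92162.

ω* = 1.92162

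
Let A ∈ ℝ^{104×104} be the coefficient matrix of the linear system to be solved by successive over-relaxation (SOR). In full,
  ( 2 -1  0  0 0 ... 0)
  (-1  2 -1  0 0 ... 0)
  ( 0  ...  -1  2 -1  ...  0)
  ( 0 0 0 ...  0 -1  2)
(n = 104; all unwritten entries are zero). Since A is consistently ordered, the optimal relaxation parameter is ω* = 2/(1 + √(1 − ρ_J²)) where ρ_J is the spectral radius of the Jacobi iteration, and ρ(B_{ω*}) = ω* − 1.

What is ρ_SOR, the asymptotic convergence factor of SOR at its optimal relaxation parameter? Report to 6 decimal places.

ρ_SOR = 0.941907

With n=104, ρ(Jacobi) = cos(π/105) = 0.999552.
1 − cos²(π/105) = sin²(π/105) ⇒ √(1−ρ_J²) = sin(π/105) = 0.0299155.
ω* = 2/(1+0.0299155) = 1.941907
ρ_SOR = ω* − 1 ≈ 0.941907.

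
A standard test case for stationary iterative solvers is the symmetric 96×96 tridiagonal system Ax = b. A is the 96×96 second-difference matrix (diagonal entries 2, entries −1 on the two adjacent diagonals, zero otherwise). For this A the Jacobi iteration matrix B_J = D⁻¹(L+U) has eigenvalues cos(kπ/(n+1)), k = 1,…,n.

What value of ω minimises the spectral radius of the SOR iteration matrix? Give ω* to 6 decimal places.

spectrum of D⁻¹(L+U) = {cos(kπ/97) : 1≤k≤96}; ρ_J = cos(π/97) = 0.999476.
√(1 − cos²(π/97)) = sin(π/97) ≈ 0.0323819.
Then 2/(1+√(1−ρ_J²)) = 2/(1+0.0323819); ω* = 2/1.0323819 = 1.937268.
and ρ(B_{ω*}) = 1.937268 − 1 = 0.937268.

ω* = 1.937268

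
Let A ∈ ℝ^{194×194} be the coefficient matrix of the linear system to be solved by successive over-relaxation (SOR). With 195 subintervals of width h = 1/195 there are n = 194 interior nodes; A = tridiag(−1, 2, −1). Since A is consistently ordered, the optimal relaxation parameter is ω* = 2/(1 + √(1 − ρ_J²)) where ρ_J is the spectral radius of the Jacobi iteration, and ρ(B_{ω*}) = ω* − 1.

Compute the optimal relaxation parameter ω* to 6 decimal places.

With n=194, ρ(Jacobi) = cos(π/195) = 0.999870.
√(1−ρ_J²) = |sin(π/195)| = 0.0161100
Young: ω* = 2/(1+√(1−ρ_J²)) = 2/(1+0.0161100) = 2/1.0161100 = 1.968291.
ρ_SOR = ω* − 1 = 1.968291 − 1 = 0.968291.

ω* = 1.968291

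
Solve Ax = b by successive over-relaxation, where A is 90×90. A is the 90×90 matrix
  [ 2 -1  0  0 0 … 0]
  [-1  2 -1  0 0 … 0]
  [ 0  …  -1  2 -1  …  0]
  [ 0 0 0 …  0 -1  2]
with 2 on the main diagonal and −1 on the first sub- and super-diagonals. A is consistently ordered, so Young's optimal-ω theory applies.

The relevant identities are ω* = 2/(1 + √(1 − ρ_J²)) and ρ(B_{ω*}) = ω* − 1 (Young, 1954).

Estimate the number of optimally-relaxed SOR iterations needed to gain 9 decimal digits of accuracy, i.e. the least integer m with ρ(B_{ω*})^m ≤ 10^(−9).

m = 301

B_J for the 90×90 system has eigenvalues cos(kπ/91); ρ_J = cos(π/91) = 0.9994041.
root = sin(π/91) = 0.0345161  (since 1−cos² = sin²).
So ω* = 2/1.0345161 = 1.9332710 (Young).
Hence ρ(B_{ω*}) = 1.9332710 − 1 = 0.9332710.
(0.9332710)^m ≤ 10^{−9}  ⇒  m·ln(0.9332710) ≤ −9·ln10  ⇒  m ≥ 300.078  ⇒  m = 301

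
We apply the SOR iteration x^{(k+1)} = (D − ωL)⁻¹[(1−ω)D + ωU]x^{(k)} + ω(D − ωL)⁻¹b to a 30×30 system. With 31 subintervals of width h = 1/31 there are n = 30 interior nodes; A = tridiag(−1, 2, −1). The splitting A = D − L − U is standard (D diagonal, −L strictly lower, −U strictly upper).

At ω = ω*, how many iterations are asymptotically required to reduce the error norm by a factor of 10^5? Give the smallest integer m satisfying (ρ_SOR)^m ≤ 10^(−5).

m = 57

ρ_J = max_k |cos(kπ/31)| = cos(π/31) = 0.9948693
√(1−ρ_J²) simplifies to sin(π/31) = 0.1011683.
ω* = 2 / (1 + 0.1011683) = 2 / 1.1011683 ≈ 1.8162528.
Hence ρ(B_{ω*}) = 1.8162528 − 1 = 0.8162528.
(0.8162528)^m ≤ 10^{−5}  ⇒  m·ln(0.8162528) ≤ −5·ln10  ⇒  m ≥ 56.705  ⇒  m = 57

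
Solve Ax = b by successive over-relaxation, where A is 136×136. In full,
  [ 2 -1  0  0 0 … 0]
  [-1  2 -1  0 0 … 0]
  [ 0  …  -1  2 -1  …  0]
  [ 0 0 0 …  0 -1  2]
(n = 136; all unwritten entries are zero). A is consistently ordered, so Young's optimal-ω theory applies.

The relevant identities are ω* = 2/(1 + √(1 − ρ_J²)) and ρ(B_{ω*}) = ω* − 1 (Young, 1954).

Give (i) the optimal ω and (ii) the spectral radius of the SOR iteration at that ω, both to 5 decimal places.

B_J for the 136×136 system has eigenvalues cos(kπ/137); ρ_J = cos(π/137) = 0.99974.
√(1−ρ_J²) = |sin(π/137)| = 0.022929
ω* = 2/(1+0.022929) = 1.95517
ρ_SOR = ω* − 1 = 1.95517 − 1 = 0.95517.

ω* = 1.95517, ρ_SOR = 0.95517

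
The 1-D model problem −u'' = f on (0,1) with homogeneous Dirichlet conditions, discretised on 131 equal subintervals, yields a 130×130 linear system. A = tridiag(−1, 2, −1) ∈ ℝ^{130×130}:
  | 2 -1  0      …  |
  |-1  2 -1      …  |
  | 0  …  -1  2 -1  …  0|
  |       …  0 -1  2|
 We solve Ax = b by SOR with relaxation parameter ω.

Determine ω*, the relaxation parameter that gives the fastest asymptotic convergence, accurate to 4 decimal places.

ω* = 1.9532

½·tridiag(1,0,1) at n=130: λ_k = cos(kπ/131); max |λ| at k=1 ⇒ ρ_J = cos(π/131) ≈ 0.9997.
√(1−ρ_J²) simplifies to sin(π/131) = 0.02398.
ω* = 2/(1+0.02398) = 1.9532
[ρ_SOR] ω* − 1 = 0.9532.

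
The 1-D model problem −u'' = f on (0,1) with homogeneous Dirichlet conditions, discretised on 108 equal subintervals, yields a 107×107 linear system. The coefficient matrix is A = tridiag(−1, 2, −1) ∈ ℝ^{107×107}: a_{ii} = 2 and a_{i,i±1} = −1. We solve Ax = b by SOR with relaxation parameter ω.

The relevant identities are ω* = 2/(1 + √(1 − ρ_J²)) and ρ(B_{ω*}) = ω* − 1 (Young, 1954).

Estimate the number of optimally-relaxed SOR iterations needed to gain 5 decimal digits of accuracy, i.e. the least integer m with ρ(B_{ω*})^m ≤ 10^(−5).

n=107: λ(B_J) = 1 − λ(A)/2 = cos(kπ/108); k=1 gives ρ_J = 0.9995770.
√(1−ρ_J²) = |sin(π/108)| = 0.0290847
ω* = 2 / (1 + 0.0290847) = 2 / 1.0290847 ≈ 1.9434746.
Hence ρ(B_{ω*}) = 1.9434746 − 1 = 0.9434746.
ρ_SOR^m ≤ 10^(−5) ⇔ m ≥ 5·ln10/(−ln 0.9434746) = 11.5129/0.0581858 = 197.864; m = ⌈197.864⌉ = 198.

m = 198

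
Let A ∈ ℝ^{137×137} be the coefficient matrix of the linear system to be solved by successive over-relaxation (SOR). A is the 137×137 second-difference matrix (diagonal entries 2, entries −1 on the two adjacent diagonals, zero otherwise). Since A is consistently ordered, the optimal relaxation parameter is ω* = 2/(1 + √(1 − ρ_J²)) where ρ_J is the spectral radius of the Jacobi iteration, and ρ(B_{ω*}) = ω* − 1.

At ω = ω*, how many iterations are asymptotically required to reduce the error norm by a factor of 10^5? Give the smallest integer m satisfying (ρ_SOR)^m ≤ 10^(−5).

m = 253

With n=137, ρ(Jacobi) = cos(π/138) = 0.9997409.
1 − cos²(π/138) = sin²(π/138) ⇒ √(1−ρ_J²) = sin(π/138) = 0.0227632.
ω* = 2 / (1 + 0.0227632) = 2 / 1.0227632 ≈ 1.9554869.
ρ_SOR = ω* − 1 ≈ 0.9554869.
ρ_SOR^m ≤ 10^(−5) ⇔ m ≥ 5·ln10/(−ln 0.9554869) = 11.5129/0.0455342 = 252.841; m = ⌈252.841⌉ = 253.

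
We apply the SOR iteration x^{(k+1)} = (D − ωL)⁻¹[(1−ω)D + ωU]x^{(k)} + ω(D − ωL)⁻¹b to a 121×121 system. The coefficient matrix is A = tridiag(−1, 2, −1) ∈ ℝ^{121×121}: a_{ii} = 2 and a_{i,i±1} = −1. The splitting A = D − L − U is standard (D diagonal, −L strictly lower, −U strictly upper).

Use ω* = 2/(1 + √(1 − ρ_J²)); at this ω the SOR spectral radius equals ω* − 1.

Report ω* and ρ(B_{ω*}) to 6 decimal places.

½·tridiag(1,0,1) at n=121: λ_k = cos(kπ/122); max |λ| at k=1 ⇒ ρ_J = cos(π/122) ≈ 0.999668.
√(1−ρ_J²) = |sin(π/122)| = 0.0257479
So ω* = 2/1.0257479 = 1.949797 (Young).
ρ(B_{ω*}) = ω*−1 = 0.949797

ω* = 1.949797, ρ_SOR = 0.949797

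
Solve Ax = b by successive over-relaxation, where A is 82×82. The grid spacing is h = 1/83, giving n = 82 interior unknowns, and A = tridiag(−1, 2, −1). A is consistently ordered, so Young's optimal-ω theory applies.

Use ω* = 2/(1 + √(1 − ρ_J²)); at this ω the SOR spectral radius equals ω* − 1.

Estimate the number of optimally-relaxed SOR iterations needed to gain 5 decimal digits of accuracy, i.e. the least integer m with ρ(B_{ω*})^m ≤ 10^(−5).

½·tridiag(1,0,1) at n=82: λ_k = cos(kπ/83); max |λ| at k=1 ⇒ ρ_J = cos(π/83) ≈ 0.9992838.
√(1 − cos²(π/83)) = sin(π/83) ≈ 0.0378415.
Young: ω* = 2/(1+√(1−ρ_J²)) = 2/(1+0.0378415) = 2/1.0378415 = 1.9270765.
ρ_SOR = ω* − 1 = 1.9270765 − 1 = 0.9270765.
ρ_SOR^m ≤ 10^(−5) ⇔ m ≥ 5·ln10/(−ln 0.9270765) = 11.5129/0.0757192 = 152.047; m = ⌈152.047⌉ = 153.

m = 153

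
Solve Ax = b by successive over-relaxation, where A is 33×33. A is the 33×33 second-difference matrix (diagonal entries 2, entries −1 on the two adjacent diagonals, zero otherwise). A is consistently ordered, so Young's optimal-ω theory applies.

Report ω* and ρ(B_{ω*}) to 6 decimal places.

ω* = 1.831052, ρ_SOR = 0.831052

ρ_J = max_k |cos(kπ/34)| = cos(π/34) = 0.995734
√(1−ρ_J²) = |sin(π/34)| = 0.0922684
ω* = 2/(1 + 0.0922684) = 2/1.0922684 = 1.831052.
ρ_SOR = ω* − 1 ≈ 0.831052.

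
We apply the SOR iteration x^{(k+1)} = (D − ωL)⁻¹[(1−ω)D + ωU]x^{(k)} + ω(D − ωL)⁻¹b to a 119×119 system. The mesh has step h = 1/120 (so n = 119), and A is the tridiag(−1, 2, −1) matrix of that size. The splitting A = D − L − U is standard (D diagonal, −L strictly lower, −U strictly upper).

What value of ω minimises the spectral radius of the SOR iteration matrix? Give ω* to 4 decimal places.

n=119: λ(B_J) = 1 − λ(A)/2 = cos(kπ/120); k=1 gives ρ_J = 0.9997.
1 − cos²(π/120) = sin²(π/120) ⇒ √(1−ρ_J²) = sin(π/120) = 0.02618.
[ω*] 2 ÷ (1 + 0.02618) = 2 ÷ 1.02618 = 1.9490.
and ρ(B_{ω*}) = 1.9490 − 1 = 0.9490.

ω* = 1.9490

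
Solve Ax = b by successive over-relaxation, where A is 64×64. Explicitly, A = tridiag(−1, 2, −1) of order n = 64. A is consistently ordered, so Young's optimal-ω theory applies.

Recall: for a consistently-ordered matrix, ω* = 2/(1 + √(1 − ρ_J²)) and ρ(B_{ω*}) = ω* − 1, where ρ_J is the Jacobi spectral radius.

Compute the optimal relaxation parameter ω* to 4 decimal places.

ω* = 1.9078

[ρ_J] n=64: ρ(B_J) = cos(π/(n+1)) = cos(π/65) = 0.9988.
1 − cos²(π/65) = sin²(π/65) ⇒ √(1−ρ_J²) = sin(π/65) = 0.04831.
ω* = 2 / (1 + 0.04831) = 2 / 1.04831 ≈ 1.9078.
ρ(B_{ω*}) = ω*−1 = 0.9078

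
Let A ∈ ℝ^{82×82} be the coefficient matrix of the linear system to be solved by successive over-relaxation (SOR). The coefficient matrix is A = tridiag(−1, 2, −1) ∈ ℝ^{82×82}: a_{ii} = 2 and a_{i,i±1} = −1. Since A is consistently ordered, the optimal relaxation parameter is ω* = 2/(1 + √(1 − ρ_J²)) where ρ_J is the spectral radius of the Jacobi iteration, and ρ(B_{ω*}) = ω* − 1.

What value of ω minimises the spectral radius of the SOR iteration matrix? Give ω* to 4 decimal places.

ω* = 1.9271

[ρ_J] n=82: ρ(B_J) = cos(π/(n+1)) = cos(π/83) = 0.9993.
√(1 − cos²(π/83)) = sin(π/83) ≈ 0.03784.
ω* = 2 / (1 + 0.03784) = 2 / 1.03784 ≈ 1.9271.
and ρ(B_{ω*}) = 1.9271 − 1 = 0.9271.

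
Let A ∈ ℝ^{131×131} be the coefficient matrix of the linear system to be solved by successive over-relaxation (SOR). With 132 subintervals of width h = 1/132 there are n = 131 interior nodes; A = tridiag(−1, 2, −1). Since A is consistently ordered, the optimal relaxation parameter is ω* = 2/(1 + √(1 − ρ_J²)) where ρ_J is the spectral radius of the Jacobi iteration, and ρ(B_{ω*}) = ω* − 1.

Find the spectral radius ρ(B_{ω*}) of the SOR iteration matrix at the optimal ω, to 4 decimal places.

ρ_J = max_k |cos(kπ/132)| = cos(π/132) = 0.9997
√(1−ρ_J²) = |sin(π/132)| = 0.02380
So ω* = 2/1.02380 = 1.9535 (Young).
and ρ(B_{ω*}) = 1.9535 − 1 = 0.9535.

ρ_SOR = 0.9535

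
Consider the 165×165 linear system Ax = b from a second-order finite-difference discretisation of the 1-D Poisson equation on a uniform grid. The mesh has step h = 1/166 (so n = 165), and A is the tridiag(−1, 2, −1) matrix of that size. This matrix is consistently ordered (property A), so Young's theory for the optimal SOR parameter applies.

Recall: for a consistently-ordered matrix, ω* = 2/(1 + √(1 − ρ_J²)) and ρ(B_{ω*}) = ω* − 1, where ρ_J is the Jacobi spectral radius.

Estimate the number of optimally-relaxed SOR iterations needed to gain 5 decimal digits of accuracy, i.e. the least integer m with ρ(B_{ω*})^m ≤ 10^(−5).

m = 305

n=165: λ(B_J) = 1 − λ(A)/2 = cos(kπ/166); k=1 gives ρ_J = 0.9998209.
√(1 − cos²(π/166)) = sin(π/166) ≈ 0.0189241.
ω* = 2 / (1 + 0.0189241) = 2 / 1.0189241 ≈ 1.9628547.
ρ_SOR = ω* − 1 ≈ 0.9628547.
5·ln10 = 11.5129; −ln(0.9628547) = 0.0378528; m = ⌈11.5129/0.0378528⌉ = ⌈304.149⌉ = 305.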